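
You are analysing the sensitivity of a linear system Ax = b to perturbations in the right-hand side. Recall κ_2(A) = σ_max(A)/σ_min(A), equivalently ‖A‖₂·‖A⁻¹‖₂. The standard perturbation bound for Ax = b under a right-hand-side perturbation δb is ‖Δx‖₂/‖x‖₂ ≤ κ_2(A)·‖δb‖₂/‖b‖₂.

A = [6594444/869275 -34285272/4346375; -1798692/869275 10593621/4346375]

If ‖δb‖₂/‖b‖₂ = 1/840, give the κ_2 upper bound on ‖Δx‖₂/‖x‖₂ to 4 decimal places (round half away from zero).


form AᵀA = [74755175328/1209022441 -392235148116/6045112205; -392235148116/6045112205 2060327491209/30225561025] with trace 4672065249/35940025 and determinant 168896016/35940025
solving λ² − 4672065249/35940025·λ + 168896016/35940025 = 0 gives λ = 3249/25, 51984/1437601
so κ_2 = √((3249/25) / (51984/1437601)) = 59.9500
worst-case relative error ≤ 59.9500 × 1/840 = 0.0714

0.0714


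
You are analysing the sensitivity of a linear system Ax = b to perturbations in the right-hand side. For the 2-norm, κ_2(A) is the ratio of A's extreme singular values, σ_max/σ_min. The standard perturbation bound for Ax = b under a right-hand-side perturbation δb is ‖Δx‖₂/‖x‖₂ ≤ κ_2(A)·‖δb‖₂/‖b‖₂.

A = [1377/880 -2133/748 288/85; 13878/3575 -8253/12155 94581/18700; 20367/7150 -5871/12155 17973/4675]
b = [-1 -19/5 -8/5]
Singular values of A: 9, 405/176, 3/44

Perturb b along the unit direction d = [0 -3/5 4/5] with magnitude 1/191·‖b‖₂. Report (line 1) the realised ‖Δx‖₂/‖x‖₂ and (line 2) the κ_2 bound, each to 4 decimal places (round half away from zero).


from the listed singular values, σ₁ = 9, σ_n = 3/44
κ_2(A) = 9 / (3/44) = 132.0000
worst-case relative error ≤ 132.0000 × 1/191 = 0.6911
solve Ax = b  →  x = [-11.2441 4.2142 8.4444]
‖b‖₂ = 4.2426 and ‖x‖₂ = 14.6798
with δb = [0.0000 -0.0133 0.0178], A·Δx = δb → ‖Δx‖ = 0.3258
dividing the unrounded norms, ‖Δx‖/‖x‖ = 0.0222
so the bound overstates the realised error by a factor of ≈ 31.1406 (computed from the unrounded values)

0.0222
0.6911


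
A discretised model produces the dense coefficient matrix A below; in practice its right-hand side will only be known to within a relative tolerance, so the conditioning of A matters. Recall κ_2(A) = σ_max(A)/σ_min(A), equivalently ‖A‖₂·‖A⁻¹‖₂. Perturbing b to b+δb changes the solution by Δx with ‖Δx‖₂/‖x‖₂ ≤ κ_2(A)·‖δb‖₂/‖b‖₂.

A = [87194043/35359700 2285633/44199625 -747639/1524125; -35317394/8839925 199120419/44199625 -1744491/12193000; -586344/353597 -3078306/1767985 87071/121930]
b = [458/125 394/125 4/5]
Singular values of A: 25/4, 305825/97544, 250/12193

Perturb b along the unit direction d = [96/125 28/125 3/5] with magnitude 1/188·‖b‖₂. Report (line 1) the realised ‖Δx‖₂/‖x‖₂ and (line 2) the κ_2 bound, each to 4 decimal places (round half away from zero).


from the listed singular values, σ₁ = 25/4, σ_n = 250/12193
κ = σ_max/σ_min = (25/4)/(250/12193) = 304.8250
perturbation bound = 304.8250·1/188 = 1.6214
solve Ax = b  →  x = [37.8628 40.2199 187.1059]
‖b‖ = 4.8990, ‖x‖ = 195.0893
δb = ε·‖b‖·d = [0.0200 0.0058 0.0156]; solving A·Δx = δb gives ‖Δx‖ = 1.2709
relative error = 0.0065
tightness: 0.0065 against a bound of 1.6214 (unrounded ratio ≈ 0.0040)

0.0065
1.6214


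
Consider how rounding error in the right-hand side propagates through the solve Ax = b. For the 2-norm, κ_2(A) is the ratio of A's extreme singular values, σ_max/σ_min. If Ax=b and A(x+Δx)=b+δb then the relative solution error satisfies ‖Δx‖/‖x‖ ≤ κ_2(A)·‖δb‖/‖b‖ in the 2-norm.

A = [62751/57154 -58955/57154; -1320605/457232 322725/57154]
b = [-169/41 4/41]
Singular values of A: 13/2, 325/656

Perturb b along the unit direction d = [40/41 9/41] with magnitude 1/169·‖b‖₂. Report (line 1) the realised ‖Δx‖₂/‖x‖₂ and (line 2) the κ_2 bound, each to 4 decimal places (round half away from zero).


σ_max = 13/2, σ_min = 325/656
κ_2(A) = (13/2) / (325/656) = 13.1200
κ_2(A)·‖δb‖/‖b‖ = 0.0776
solve Ax = b  →  x = [-7.1964 -3.6637]
‖b‖₂ = 4.1231 and ‖x‖₂ = 8.0753
δb = ε·‖b‖·d = [0.0238 0.0054]; solving A·Δx = δb gives ‖Δx‖ = 0.0492
relative error = 0.0061
tightness: 0.0061 against a bound of 0.0776 (unrounded ratio ≈ 0.0786)

0.0061
0.0776


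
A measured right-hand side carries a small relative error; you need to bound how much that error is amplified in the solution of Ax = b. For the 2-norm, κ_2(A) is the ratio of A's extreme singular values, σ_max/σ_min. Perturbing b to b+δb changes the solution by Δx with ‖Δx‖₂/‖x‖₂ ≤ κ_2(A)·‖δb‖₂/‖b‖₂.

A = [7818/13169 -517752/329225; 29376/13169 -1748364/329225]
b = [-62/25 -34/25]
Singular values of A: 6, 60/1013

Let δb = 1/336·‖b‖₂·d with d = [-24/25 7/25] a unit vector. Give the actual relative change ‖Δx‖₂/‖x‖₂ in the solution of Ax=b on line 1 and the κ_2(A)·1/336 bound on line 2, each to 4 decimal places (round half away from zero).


from the listed singular values, σ₁ = 6, σ_n = 60/1013
κ_2(A) = 6 / (60/1013) = 101.3000
worst-case relative error ≤ 101.3000 × 1/336 = 0.3015
solve Ax = b  →  x = [31.0410 13.2949]
‖b‖ = 2.8284, ‖x‖ = 33.7683
re-solving with b+δb shifts x by Δx of norm 0.1421
dividing the unrounded norms, ‖Δx‖/‖x‖ = 0.0042
realised/bound (from unrounded values) ≈ 0.0140

0.0042
0.3015


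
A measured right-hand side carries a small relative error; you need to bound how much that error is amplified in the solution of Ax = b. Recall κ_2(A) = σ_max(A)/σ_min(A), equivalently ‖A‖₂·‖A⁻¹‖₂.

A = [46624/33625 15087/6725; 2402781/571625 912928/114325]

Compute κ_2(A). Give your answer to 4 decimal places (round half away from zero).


AᵀA = [10242534361/522808225 3834965376/104561645; 3834965376/104561645 1438750417/20912329]; tr = 159900674/1809025, det = 4879681/1809025
char-poly roots: 2209/25 and 2209/72361
σ_max=√(2209/25)=(47/5), σ_min=√(2209/72361)=(47/269) → κ = 53.8000

53.8000


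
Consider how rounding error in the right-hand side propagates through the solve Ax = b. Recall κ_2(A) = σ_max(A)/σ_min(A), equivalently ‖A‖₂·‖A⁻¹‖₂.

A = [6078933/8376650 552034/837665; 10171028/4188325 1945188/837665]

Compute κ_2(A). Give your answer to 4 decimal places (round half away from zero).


AᵀA = [721204269961/112269224356 171699603705/28067306089; 171699603705/28067306089 163539915700/28067306089]; tr = 1635391121/133494916, det = 240100/33373729
λ_max, λ_min = (1635391121/133494916 ± √2673991284576331041/17820892597847056)/2 = 49/4, 19600/33373729
so κ_2 = √((49/4) / (19600/33373729)) = 144.4250

144.4250


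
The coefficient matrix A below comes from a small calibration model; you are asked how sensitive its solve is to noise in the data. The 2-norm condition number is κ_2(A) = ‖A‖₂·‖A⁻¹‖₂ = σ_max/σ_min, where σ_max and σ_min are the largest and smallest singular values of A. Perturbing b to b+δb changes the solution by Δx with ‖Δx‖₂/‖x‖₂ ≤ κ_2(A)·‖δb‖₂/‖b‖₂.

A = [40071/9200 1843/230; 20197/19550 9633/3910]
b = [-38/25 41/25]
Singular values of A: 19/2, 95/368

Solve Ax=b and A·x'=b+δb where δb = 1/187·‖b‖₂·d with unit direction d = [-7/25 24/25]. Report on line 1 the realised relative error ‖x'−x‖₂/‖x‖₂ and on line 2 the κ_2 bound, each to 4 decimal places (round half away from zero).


0.0060
0.1968

σ_max = 19/2, σ_min = 95/368
κ = σ_max/σ_min = (19/2)/(95/368) = 36.8000
perturbation bound = 36.8000·1/187 = 0.1968
solve Ax = b  →  x = [-6.8854 3.5529]
‖b‖₂ = 2.2361 and ‖x‖₂ = 7.7481
Δx = A⁻¹·δb where δb = 1/187·2.2361·d; ‖Δx‖ = 0.0463
relative error = 0.0060
realised/bound (from unrounded values) ≈ 0.0304


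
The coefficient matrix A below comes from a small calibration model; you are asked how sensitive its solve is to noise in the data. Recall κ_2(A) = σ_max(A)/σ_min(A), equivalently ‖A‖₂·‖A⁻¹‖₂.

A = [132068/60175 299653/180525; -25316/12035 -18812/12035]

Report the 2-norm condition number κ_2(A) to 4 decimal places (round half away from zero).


236.5500

form AᵀA = [39791264/4305625 89527844/12916875; 89527844/12916875 201447649/38750625] with trace 22382761/1550025 and determinant 5776/1550025
solving λ² − 22382761/1550025·λ + 5776/1550025 = 0 gives λ = 361/25, 16/62001
so κ_2 = √((361/25) / (16/62001)) = 236.5500


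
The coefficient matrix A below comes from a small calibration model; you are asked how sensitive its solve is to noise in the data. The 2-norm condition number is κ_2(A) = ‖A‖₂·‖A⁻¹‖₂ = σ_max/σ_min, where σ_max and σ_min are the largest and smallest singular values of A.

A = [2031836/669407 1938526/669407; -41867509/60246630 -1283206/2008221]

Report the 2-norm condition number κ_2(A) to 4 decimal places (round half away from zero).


form AᵀA = [20935505241001/2159224524900 332299733927/35987075415; 332299733927/35987075415 21099086920/2399138361] with trace 47472869761/2567448900 and determinant 3418801/641862225
solving λ² − 47472869761/2567448900·λ + 3418801/641862225 = 0 gives λ = 1849/100, 7396/25674489
σ_max=√(1849/100)=(43/10), σ_min=√(7396/25674489)=(86/5067) → κ = 253.3500

253.3500


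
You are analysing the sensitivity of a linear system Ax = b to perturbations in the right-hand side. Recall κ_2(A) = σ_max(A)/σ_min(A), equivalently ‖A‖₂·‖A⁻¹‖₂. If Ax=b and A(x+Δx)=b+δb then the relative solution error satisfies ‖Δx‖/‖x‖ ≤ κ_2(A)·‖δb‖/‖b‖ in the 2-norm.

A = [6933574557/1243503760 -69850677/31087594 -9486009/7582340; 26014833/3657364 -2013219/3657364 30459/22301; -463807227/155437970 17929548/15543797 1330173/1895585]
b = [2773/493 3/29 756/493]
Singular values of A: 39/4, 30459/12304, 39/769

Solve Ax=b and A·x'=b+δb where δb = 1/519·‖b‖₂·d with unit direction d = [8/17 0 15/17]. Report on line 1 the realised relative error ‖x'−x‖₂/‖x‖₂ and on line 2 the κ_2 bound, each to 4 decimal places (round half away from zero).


σ_max = 39/4, σ_min = 39/769
κ_2(A) = (39/4) / (39/769) = 192.2500
κ_2(A)·‖δb‖/‖b‖ = 0.3704
solve Ax = b  →  x = [-13.7101 -62.3354 46.3536]
‖b‖₂ = 5.8310 and ‖x‖₂ = 78.8817
Δx = A⁻¹·δb where δb = 1/519·5.8310·d; ‖Δx‖ = 0.2215
relative error = 0.0028
realised/bound (from unrounded values) ≈ 0.0076

0.0028
0.3704


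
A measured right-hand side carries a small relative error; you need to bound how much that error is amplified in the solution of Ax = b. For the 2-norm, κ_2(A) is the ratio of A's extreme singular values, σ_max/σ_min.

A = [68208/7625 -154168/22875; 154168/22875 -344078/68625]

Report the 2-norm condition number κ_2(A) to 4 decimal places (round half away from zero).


343.1250

AᵀA = [2625550144/20930625 -5907409424/62791875; -5907409424/62791875 13291984804/188375625]; tr = 1476877444/7535025, det = 2458624/7535025
solving λ² − 1476877444/7535025·λ + 2458624/7535025 = 0 gives λ = 196, 12544/7535025
so κ_2 = √(196 / (12544/7535025)) = 343.1250


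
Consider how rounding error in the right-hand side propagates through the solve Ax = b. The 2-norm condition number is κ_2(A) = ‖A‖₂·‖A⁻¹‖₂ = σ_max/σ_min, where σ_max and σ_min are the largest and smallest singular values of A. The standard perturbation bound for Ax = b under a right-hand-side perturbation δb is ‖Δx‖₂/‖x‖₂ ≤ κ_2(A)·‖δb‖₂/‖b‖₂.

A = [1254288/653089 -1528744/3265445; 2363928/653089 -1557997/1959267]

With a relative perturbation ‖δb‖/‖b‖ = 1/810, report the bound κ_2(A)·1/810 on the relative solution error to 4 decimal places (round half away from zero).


0.1301

AᵀA = [24779909952/1475865889 -27874762888/7379329445; -27874762888/7379329445 282759135841/332069825025]; tr = 3484972561/197543025, det = 614656/21949225
char-poly roots: 441/25 and 12544/7901721
κ = σ_max/σ_min = (21/5)/(112/2811) = 105.4125
perturbation bound = 105.4125·1/810 = 0.1301


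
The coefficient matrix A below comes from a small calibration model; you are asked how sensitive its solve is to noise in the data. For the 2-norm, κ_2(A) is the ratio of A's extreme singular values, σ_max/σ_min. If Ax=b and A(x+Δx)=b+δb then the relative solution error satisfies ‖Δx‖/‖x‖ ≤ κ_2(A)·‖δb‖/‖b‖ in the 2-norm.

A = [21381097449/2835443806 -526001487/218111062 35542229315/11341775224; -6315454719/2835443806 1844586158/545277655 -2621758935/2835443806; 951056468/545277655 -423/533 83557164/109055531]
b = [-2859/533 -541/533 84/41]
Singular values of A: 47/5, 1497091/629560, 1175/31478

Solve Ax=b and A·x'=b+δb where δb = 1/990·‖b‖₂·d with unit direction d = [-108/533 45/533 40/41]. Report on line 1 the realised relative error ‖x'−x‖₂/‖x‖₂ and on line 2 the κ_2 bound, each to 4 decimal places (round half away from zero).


σ_max = 47/5, σ_min = 1175/31478
κ_2(A) = (47/5) / (1175/31478) = 251.8240
perturbation bound = 251.8240·1/990 = 0.2544
solve Ax = b  →  x = [-31.7218 -1.0009 73.8494]
‖b‖ = 5.8310, ‖x‖ = 80.3804
re-solving with b+δb shifts x by Δx of norm 0.1578
realised ‖Δx‖/‖x‖ = 0.0020
realised/bound (from unrounded values) ≈ 0.0077

0.0020
0.2544


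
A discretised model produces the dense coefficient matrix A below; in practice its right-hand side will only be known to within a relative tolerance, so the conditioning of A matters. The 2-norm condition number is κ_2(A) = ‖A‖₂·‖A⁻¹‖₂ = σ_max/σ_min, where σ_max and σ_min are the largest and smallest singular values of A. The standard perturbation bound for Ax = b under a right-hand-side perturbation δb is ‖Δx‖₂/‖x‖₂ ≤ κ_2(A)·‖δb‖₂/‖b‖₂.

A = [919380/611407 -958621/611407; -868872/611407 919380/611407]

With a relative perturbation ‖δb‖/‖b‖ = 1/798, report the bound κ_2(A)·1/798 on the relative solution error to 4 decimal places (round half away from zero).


0.3416

M = AᵀA = [1902732624/444492889 -1997812740/444492889; -1997812740/444492889 2097757201/444492889]. tr(M)=4756825/528529, det(M)=576/528529
solving λ² − 4756825/528529·λ + 576/528529 = 0 gives λ = 9, 64/528529
κ_2(A) = √(λ_max/λ_min) = √(9 / (64/528529)) = 272.6250
κ_2(A)·‖δb‖/‖b‖ = 0.3416


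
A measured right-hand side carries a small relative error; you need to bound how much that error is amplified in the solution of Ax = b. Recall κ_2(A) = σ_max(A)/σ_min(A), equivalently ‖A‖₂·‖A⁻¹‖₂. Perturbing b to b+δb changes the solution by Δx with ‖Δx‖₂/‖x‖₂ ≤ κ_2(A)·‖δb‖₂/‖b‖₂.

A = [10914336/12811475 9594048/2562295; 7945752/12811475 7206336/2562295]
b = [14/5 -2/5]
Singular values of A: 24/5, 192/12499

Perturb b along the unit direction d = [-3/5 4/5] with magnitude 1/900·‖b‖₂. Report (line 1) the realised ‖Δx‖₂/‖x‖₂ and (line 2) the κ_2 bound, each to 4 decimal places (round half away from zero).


σ_max = 24/5, σ_min = 192/12499
condition number: (24/5) ÷ (192/12499) = 312.4750
κ_2(A)·‖δb‖/‖b‖ = 0.3472
solve Ax = b  →  x = [127.1138 -28.1735]
2-norm of b is 2.8284; of x, 130.1986
with δb = [-0.0019 0.0025], A·Δx = δb → ‖Δx‖ = 0.2046
relative error = 0.0016
tightness: 0.0016 against a bound of 0.3472 (unrounded ratio ≈ 0.0045)

0.0016
0.3472


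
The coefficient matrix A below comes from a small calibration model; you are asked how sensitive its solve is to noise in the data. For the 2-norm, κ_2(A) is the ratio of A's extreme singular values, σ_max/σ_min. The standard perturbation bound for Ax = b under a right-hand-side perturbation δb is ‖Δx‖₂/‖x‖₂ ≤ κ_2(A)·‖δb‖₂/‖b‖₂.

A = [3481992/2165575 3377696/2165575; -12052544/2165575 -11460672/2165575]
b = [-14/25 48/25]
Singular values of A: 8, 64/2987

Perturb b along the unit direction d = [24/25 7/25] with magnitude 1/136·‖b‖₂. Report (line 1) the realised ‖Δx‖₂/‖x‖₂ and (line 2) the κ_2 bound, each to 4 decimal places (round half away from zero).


2.7454
2.7454

from the listed singular values, σ₁ = 8, σ_n = 64/2987
condition number: 8 ÷ (64/2987) = 373.3750
κ_2(A)·‖δb‖/‖b‖ = 2.7454
solve Ax = b  →  x = [-0.1810 -0.1724]
‖b‖ = 2.0000, ‖x‖ = 0.2500
re-solving with b+δb shifts x by Δx of norm 0.6864
relative error = 2.7454
so the bound is sharp here: realised error equals the bound


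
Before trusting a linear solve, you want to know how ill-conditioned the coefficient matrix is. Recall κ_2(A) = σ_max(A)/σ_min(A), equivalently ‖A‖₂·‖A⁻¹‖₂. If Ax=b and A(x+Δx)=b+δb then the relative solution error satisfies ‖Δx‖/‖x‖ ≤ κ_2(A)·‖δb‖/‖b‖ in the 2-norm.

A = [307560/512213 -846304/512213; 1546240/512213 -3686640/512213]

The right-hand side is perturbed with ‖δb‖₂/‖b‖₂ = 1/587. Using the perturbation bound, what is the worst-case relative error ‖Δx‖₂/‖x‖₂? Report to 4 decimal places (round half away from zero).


0.1637

M = AᵀA = [1478555200/156075049 -3545936640/156075049; -3545936640/156075049 8511329536/156075049]. tr(M)=59111744/923521, det(M)=409600/923521
λ_max, λ_min = (59111744/923521 ± √3492685181915136/852891037441)/2 = 64, 6400/923521
κ = σ_max/σ_min = 8/(80/961) = 96.1000
worst-case relative error ≤ 96.1000 × 1/587 = 0.1637


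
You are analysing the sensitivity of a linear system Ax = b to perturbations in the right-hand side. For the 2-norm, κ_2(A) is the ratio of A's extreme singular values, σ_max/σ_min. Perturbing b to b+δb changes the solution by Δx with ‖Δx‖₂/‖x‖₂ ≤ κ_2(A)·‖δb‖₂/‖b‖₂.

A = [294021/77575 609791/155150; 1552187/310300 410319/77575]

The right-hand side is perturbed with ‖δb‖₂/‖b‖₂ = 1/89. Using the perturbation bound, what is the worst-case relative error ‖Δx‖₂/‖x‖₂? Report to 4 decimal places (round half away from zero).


2.4045

form AᵀA = [151698322321/3851443600 1592759259/38514436; 1592759259/38514436 41811671629/962860900] with trace 379244957/4579600 and determinant 68574961/457960000
eigenvalues of AᵀA: λ = (tr ± √(tr²−4·det))/2 = 8281/100, 8281/4579600
κ = σ_max/σ_min = (91/10)/(91/2140) = 214.0000
perturbation bound = 214.0000·1/89 = 2.4045


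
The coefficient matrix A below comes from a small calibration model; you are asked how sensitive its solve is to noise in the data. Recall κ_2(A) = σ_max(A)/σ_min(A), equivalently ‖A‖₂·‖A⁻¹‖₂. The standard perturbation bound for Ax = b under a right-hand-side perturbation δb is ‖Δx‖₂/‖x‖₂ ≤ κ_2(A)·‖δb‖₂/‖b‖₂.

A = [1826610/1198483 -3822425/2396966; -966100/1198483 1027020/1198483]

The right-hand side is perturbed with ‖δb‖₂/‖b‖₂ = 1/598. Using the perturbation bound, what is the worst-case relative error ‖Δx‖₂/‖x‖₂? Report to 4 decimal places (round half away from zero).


0.5082

form AᵀA = [14774578900/4970109001 -15512954625/4970109001; -15512954625/4970109001 65155755025/19880436004] with trace 147745625/23639044 and determinant 2500/5909761
λ_max, λ_min = (147745625/23639044 ± √21827824144880625/558804401233936)/2 = 25/4, 400/5909761
σ_max=√(25/4)=(5/2), σ_min=√(400/5909761)=(20/2431) → κ = 303.8750
perturbation bound = 303.8750·1/598 = 0.5082


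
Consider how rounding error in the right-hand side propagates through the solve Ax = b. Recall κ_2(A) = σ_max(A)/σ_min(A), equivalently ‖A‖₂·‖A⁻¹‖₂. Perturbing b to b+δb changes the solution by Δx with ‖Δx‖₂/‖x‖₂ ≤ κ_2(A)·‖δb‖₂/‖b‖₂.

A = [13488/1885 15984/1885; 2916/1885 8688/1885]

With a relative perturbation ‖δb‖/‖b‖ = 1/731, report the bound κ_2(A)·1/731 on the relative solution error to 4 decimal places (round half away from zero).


0.0099

AᵀA = [45072/841 57024/841; 57024/841 78336/841]; tr = 123408/841, det = 331776/841
solving λ² − 123408/841·λ + 331776/841 = 0 gives λ = 144, 2304/841
κ = σ_max/σ_min = 12/(48/29) = 7.2500
worst-case relative error ≤ 7.2500 × 1/731 = 0.0099


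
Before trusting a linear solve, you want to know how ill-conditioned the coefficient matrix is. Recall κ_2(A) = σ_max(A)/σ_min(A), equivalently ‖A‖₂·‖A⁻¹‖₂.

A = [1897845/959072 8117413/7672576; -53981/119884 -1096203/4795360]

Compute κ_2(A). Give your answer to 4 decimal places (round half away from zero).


220.1600

AᵀA = [2253604009/547185664 48075611517/21887426560; 48075611517/21887426560 1025708596321/875497062400]; tr = 16025865089/3029401600, det = 279841/484704256
char-poly roots: 529/100 and 13225/121176064
σ_max=√(529/100)=(23/10), σ_min=√(13225/121176064)=(115/11008) → κ = 220.1600


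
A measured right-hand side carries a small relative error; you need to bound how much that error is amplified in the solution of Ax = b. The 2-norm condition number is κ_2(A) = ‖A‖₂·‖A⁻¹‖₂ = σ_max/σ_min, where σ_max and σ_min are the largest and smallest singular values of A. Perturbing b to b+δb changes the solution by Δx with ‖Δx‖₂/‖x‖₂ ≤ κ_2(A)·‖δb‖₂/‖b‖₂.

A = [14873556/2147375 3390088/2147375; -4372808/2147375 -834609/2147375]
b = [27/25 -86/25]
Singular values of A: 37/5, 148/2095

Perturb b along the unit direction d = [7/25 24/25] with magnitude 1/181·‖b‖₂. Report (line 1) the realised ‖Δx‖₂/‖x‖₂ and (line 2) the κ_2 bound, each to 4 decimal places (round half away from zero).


0.0066
0.5787

largest singular value 37/5, smallest 148/2095
κ = σ_max/σ_min = (37/5)/(148/2095) = 104.7500
perturbation bound = 104.7500·1/181 = 0.5787
solve Ax = b  →  x = [9.5855 -41.3711]
‖b‖₂ = 3.6056 and ‖x‖₂ = 42.4671
δb = ε·‖b‖·d = [0.0056 0.0191]; solving A·Δx = δb gives ‖Δx‖ = 0.2820
realised ‖Δx‖/‖x‖ = 0.0066
tightness: 0.0066 against a bound of 0.5787 (unrounded ratio ≈ 0.0115)


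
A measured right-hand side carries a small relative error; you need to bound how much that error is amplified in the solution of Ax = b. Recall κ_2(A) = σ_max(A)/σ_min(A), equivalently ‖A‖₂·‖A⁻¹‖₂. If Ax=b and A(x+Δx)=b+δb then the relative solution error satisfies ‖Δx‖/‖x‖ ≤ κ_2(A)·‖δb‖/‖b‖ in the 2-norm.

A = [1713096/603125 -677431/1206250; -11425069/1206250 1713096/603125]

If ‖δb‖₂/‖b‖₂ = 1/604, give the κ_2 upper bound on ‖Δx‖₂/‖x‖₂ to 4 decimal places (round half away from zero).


0.0639

form AᵀA = [227633589241/2328062500 -16586195472/582015625; -16586195472/582015625 19516327009/2328062500] with trace 197719933/1862450 and determinant 112550881/14899600
solving λ² − 197719933/1862450·λ + 112550881/14899600 = 0 gives λ = 10609/100, 10609/148996
κ = σ_max/σ_min = (103/10)/(103/386) = 38.6000
κ_2(A)·‖δb‖/‖b‖ = 0.0639


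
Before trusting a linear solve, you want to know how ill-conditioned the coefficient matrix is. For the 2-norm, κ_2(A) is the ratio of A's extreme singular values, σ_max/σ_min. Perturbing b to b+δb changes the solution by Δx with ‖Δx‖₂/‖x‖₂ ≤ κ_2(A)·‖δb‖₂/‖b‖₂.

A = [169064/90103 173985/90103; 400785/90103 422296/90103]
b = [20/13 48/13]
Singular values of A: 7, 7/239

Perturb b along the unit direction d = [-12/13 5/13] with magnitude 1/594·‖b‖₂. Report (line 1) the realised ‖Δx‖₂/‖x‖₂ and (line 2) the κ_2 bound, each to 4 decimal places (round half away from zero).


0.4024
0.4024

from the listed singular values, σ₁ = 7, σ_n = 7/239
κ_2(A) = 7 / (7/239) = 239.0000
κ_2(A)·‖δb‖/‖b‖ = 0.4024
solve Ax = b  →  x = [0.3941 0.4138]
‖b‖ = 4.0000, ‖x‖ = 0.5714
re-solving with b+δb shifts x by Δx of norm 0.2299
realised ‖Δx‖/‖x‖ = 0.4024
so the bound is sharp here: realised error equals the bound


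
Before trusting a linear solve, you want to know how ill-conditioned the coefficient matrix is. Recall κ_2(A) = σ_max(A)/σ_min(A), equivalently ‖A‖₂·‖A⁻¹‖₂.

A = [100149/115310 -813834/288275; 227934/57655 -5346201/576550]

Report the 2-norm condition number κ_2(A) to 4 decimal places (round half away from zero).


35.4800

AᵀA = [8713818225/531855844 -5200342560/132963961; -5200342560/132963961 49969869201/531855844]; tr = 173620377/1573538, det = 121550625/12588304
char-poly roots: 441/4 and 275625/3147076
σ_max=√(441/4)=(21/2), σ_min=√(275625/3147076)=(525/1774) → κ = 35.4800


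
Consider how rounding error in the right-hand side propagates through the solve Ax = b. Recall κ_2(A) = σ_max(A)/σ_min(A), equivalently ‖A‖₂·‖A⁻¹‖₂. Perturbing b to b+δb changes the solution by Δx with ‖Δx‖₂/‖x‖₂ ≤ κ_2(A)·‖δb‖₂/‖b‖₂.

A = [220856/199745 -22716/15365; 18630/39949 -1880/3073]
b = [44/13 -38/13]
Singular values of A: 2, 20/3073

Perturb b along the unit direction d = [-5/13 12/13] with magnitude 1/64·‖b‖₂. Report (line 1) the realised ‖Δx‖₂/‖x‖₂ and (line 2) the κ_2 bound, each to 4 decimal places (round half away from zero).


σ_max = 2, σ_min = 20/3073
κ_2(A) = 2 / (20/3073) = 307.3000
worst-case relative error ≤ 307.3000 × 1/64 = 4.8016
solve Ax = b  →  x = [-491.0800 -369.5600]
‖b‖ = 4.4721, ‖x‖ = 614.6008
Δx = A⁻¹·δb where δb = 1/64·4.4721·d; ‖Δx‖ = 10.7366
dividing the unrounded norms, ‖Δx‖/‖x‖ = 0.0175
tightness: 0.0175 against a bound of 4.8016 (unrounded ratio ≈ 0.0036)

0.0175
4.8016


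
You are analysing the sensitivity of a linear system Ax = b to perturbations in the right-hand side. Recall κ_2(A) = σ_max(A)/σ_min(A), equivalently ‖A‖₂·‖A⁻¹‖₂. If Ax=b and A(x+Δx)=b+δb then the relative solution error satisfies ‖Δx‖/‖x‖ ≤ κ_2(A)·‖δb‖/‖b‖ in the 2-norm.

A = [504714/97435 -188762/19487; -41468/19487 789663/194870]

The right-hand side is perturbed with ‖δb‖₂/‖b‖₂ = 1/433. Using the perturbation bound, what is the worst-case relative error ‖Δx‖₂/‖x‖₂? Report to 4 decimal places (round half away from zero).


M = AᵀA = [1761692884/56175025 -132122718/2247001; -132122718/2247001 24773236201/224700100]. tr(M)=31820007737/224700100, det(M)=200533921/1404375625
λ_max, λ_min = (31820007737/224700100 ± √40499362159511780889/2019605397600400)/2 = 14161/100, 56644/56175025
so κ_2 = √((14161/100) / (56644/56175025)) = 374.7500
bound on ‖Δx‖/‖x‖: κ·ε = 374.7500·1/433 = 0.8655

0.8655


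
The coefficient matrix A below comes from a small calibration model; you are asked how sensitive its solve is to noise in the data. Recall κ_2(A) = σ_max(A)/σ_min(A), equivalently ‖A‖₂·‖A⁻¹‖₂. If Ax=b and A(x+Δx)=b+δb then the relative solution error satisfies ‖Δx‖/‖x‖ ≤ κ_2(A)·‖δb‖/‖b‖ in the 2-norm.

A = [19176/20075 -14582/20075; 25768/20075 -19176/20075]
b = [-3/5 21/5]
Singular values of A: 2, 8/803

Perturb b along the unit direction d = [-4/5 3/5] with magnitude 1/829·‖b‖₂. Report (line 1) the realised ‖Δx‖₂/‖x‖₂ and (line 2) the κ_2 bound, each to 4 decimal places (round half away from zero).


largest singular value 2, smallest 8/803
κ_2(A) = 2 / (8/803) = 200.7500
κ_2(A)·‖δb‖/‖b‖ = 0.2422
solve Ax = b  →  x = [181.8750 240.0000]
2-norm of b is 4.2426; of x, 301.1287
Δx = A⁻¹·δb where δb = 1/829·4.2426·d; ‖Δx‖ = 0.5137
realised ‖Δx‖/‖x‖ = 0.0017
realised/bound (from unrounded values) ≈ 0.0070

0.0017
0.2422


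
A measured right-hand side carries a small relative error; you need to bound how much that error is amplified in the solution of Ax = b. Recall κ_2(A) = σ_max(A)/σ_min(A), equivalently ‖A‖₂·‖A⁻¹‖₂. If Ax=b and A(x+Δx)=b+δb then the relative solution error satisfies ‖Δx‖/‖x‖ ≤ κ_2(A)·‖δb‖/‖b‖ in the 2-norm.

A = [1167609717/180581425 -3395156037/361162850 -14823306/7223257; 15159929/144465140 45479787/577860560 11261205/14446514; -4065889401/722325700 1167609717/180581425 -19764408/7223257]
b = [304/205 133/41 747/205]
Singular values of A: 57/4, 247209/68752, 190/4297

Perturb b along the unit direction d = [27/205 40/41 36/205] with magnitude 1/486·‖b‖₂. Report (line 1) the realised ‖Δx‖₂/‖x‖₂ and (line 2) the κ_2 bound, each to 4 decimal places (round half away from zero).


from the listed singular values, σ₁ = 57/4, σ_n = 190/4297
κ_2(A) = (57/4) / (190/4297) = 322.2750
worst-case relative error ≤ 322.2750 × 1/486 = 0.6631
solve Ax = b  →  x = [-70.7940 -53.0078 19.0438]
‖b‖₂ = 5.0990 and ‖x‖₂ = 90.4670
re-solving with b+δb shifts x by Δx of norm 0.2373
realised ‖Δx‖/‖x‖ = 0.0026
tightness: 0.0026 against a bound of 0.6631 (unrounded ratio ≈ 0.0040)

0.0026
0.6631


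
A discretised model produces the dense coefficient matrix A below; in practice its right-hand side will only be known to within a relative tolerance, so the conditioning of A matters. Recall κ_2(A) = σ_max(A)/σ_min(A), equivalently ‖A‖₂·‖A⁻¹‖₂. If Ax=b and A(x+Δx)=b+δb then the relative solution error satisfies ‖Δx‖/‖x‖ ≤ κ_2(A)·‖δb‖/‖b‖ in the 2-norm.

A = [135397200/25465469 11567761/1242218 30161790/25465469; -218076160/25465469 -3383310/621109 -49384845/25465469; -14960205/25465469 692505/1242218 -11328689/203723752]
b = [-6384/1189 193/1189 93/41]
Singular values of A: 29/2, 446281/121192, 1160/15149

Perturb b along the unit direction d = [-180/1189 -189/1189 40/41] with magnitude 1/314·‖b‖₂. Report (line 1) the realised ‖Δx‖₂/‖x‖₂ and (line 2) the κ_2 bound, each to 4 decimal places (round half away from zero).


0.0062
0.6031

σ_max = 29/2, σ_min = 1160/15149
κ = σ_max/σ_min = (29/2)/(1160/15149) = 189.3625
κ_2(A)·‖δb‖/‖b‖ = 0.6031
solve Ax = b  →  x = [-8.2102 -0.7616 38.3106]
‖b‖ = 5.8310, ‖x‖ = 39.1879
re-solving with b+δb shifts x by Δx of norm 0.2425
relative error = 0.0062
realised/bound (from unrounded values) ≈ 0.0103


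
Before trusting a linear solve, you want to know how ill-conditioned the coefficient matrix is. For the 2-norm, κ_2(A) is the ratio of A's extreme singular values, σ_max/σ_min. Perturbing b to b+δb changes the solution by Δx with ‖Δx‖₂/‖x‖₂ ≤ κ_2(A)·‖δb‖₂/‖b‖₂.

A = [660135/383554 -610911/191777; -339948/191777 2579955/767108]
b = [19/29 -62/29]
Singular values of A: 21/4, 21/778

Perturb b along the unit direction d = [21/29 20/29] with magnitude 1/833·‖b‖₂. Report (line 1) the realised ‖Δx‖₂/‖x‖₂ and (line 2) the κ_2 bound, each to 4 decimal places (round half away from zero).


0.0027
0.2335

from the listed singular values, σ₁ = 21/4, σ_n = 21/778
κ_2(A) = (21/4) / (21/778) = 194.5000
κ_2(A)·‖δb‖/‖b‖ = 0.2335
solve Ax = b  →  x = [-32.5098 -17.7703]
2-norm of b is 2.2361; of x, 37.0496
with δb = [0.0019 0.0019], A·Δx = δb → ‖Δx‖ = 0.0994
dividing the unrounded norms, ‖Δx‖/‖x‖ = 0.0027
so the bound overstates the realised error by a factor of ≈ 86.9876 (computed from the unrounded values)


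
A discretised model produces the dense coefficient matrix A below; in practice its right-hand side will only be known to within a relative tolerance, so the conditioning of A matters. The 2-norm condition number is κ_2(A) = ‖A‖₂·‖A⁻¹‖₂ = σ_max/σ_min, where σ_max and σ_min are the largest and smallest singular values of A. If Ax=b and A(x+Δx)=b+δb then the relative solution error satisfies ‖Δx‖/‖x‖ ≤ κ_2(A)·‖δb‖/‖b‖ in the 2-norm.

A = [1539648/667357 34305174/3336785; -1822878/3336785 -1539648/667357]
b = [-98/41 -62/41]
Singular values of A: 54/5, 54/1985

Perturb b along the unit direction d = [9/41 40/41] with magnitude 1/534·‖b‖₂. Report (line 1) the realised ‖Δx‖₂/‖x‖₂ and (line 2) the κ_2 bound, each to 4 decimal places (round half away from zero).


0.0026
0.7434

σ_max = 54/5, σ_min = 54/1985
κ_2(A) = (54/5) / (54/1985) = 397.0000
perturbation bound = 397.0000·1/534 = 0.7434
solve Ax = b  →  x = [71.6847 -16.3189]
‖b‖₂ = 2.8284 and ‖x‖₂ = 73.5188
δb = ε·‖b‖·d = [0.0012 0.0052]; solving A·Δx = δb gives ‖Δx‖ = 0.1947
relative error = 0.0026
realised/bound (from unrounded values) ≈ 0.0036


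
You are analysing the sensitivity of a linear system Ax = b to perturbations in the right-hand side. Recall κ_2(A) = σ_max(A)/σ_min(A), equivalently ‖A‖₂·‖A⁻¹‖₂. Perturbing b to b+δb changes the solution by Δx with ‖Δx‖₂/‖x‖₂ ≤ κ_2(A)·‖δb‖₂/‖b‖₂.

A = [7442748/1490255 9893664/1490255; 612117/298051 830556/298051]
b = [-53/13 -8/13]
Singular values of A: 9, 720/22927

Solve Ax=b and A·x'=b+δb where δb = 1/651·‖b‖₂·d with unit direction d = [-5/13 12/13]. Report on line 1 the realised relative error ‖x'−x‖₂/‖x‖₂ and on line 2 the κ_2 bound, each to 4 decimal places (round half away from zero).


0.0063
0.4402

σ_max = 9, σ_min = 720/22927
κ = σ_max/σ_min = 9/(720/22927) = 286.5875
worst-case relative error ≤ 286.5875 × 1/651 = 0.4402
solve Ax = b  →  x = [-25.7411 18.7503]
‖b‖ = 4.1231, ‖x‖ = 31.8462
δb = ε·‖b‖·d = [-0.0024 0.0058]; solving A·Δx = δb gives ‖Δx‖ = 0.2017
relative error = 0.0063
realised/bound (from unrounded values) ≈ 0.0144


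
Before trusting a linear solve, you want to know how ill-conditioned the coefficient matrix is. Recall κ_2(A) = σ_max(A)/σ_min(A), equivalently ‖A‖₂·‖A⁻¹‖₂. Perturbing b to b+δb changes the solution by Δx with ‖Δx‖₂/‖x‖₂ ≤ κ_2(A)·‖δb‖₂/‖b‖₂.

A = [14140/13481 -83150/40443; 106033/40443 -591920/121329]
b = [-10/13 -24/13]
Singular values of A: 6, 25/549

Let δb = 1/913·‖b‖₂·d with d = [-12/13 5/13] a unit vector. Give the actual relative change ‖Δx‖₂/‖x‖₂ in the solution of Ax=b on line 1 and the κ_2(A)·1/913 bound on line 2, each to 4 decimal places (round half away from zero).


0.1443
0.1443

σ_max = 6, σ_min = 25/549
κ = σ_max/σ_min = 6/(25/549) = 131.7600
bound on ‖Δx‖/‖x‖: κ·ε = 131.7600·1/913 = 0.1443
solve Ax = b  →  x = [-0.1569 0.2941]
‖b‖ = 2.0000, ‖x‖ = 0.3333
with δb = [-0.0020 0.0008], A·Δx = δb → ‖Δx‖ = 0.0481
relative error = 0.1443
realised/bound = 1 exactly: the bound is attained for this b and d


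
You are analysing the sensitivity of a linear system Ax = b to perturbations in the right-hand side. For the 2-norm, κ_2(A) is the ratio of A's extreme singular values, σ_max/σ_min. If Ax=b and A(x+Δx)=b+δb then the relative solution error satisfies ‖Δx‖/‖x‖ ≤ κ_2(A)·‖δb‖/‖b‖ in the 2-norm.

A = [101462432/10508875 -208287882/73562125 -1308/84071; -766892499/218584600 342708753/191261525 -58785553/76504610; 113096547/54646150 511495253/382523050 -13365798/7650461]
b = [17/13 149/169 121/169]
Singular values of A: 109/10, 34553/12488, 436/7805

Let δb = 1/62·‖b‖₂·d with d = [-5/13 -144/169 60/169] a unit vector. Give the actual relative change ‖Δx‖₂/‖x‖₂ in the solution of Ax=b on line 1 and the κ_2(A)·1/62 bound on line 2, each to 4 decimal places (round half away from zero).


0.0279
3.1472

largest singular value 109/10, smallest 436/7805
κ = σ_max/σ_min = (109/10)/(436/7805) = 195.1250
worst-case relative error ≤ 195.1250 × 1/62 = 3.1472
solve Ax = b  →  x = [-3.2955 -11.6264 -13.2123]
‖b‖ = 1.7321, ‖x‖ = 17.9053
δb = ε·‖b‖·d = [-0.0107 -0.0238 0.0099]; solving A·Δx = δb gives ‖Δx‖ = 0.5001
dividing the unrounded norms, ‖Δx‖/‖x‖ = 0.0279
tightness: 0.0279 against a bound of 3.1472 (unrounded ratio ≈ 0.0089)


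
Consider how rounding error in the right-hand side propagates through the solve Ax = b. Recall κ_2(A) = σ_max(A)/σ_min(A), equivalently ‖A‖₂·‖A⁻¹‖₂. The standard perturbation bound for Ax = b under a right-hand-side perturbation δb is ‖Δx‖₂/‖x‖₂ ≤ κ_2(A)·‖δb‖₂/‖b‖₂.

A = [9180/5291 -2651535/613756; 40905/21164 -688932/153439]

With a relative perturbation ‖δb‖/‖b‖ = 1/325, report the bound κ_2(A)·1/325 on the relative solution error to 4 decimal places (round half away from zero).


AᵀA = [3021577425/447914896 -452774610/27994681; -452774610/27994681 17389625049/447914896]; tr = 60388173/1325192, det = 13286025/42406144
eigenvalues of AᵀA: λ = (tr ± √(tr²−4·det))/2 = 729/16, 18225/2650384
so κ_2 = √((729/16) / (18225/2650384)) = 81.4000
κ_2(A)·‖δb‖/‖b‖ = 0.2505

0.2505


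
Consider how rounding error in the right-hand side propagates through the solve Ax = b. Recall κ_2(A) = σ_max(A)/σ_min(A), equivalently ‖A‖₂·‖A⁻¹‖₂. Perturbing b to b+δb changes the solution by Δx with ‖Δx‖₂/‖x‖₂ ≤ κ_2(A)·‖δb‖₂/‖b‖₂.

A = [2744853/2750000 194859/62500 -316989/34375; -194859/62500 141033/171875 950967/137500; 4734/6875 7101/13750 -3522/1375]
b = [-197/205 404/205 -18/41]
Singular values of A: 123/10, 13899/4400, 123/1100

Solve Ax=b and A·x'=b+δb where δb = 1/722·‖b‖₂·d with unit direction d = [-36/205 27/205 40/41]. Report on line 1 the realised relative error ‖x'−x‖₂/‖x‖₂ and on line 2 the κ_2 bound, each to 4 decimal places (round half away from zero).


0.0778
0.1524

largest singular value 123/10, smallest 123/1100
condition number: (123/10) ÷ (123/1100) = 110.0000
worst-case relative error ≤ 110.0000 × 1/722 = 0.1524
solve Ax = b  →  x = [-0.2264 0.2259 0.1561]
2-norm of b is 2.2361; of x, 0.3559
with δb = [-0.0005 0.0004 0.0030], A·Δx = δb → ‖Δx‖ = 0.0277
dividing the unrounded norms, ‖Δx‖/‖x‖ = 0.0778
realised/bound (from unrounded values) ≈ 0.5108


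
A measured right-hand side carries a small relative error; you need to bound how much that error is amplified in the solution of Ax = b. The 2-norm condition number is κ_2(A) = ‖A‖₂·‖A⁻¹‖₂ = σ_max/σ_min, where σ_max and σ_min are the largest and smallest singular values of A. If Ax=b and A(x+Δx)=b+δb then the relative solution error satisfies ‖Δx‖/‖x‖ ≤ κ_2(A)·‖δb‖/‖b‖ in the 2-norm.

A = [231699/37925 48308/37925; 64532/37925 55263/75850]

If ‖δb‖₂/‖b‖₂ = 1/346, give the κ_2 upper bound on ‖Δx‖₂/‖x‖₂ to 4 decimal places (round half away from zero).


form AᵀA = [92558089/2301289 20761650/2301289; 20761650/2301289 19821841/9205156] with trace 232037/5476 and determinant 28561/5476
char-poly roots: 169/4 and 169/1369
κ = σ_max/σ_min = (13/2)/(13/37) = 18.5000
bound on ‖Δx‖/‖x‖: κ·ε = 18.5000·1/346 = 0.0535

0.0535


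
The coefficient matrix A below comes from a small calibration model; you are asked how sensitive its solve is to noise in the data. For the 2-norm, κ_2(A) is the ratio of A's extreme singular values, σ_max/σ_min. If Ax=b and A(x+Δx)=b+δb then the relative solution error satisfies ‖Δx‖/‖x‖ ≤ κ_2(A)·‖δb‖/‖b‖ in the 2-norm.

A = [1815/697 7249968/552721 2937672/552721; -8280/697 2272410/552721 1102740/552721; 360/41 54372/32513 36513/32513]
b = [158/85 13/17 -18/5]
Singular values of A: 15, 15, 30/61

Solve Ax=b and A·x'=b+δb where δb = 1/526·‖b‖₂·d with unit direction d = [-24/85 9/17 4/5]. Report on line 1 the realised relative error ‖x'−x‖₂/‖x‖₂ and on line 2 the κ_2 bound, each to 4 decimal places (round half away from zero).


largest singular value 15, smallest 30/61
κ = σ_max/σ_min = 15/(30/61) = 30.5000
bound on ‖Δx‖/‖x‖: κ·ε = 30.5000·1/526 = 0.0580
solve Ax = b  →  x = [-0.1593 2.4392 -5.5920]
‖b‖ = 4.1231, ‖x‖ = 6.1029
δb = ε·‖b‖·d = [-0.0022 0.0041 0.0063]; solving A·Δx = δb gives ‖Δx‖ = 0.0159
dividing the unrounded norms, ‖Δx‖/‖x‖ = 0.0026
so the bound overstates the realised error by a factor of ≈ 22.2026 (computed from the unrounded values)

0.0026
0.0580
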